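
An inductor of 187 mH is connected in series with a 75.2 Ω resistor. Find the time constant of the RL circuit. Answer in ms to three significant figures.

τ ≈ 2.49 ms

τ = L/R = (0.187 H)/(75.2 Ω) = 2.487×10^-3 s.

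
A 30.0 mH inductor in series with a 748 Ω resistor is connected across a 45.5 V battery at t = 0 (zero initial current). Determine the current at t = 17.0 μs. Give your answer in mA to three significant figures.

I ≈ 21.0 mA

τ = L/R = 3.000×10^-2/748 = 4.011×10^-5 s; final current I_∞ = ε/R = 45.5/748 = 6.083×10^-2 A.
I(t) = I_∞(1 − e^(−t/τ)) with t/τ = 0.424.
I = (6.083×10^-2)(1 − e^(−0.424)) = 2.102×10^-2 A.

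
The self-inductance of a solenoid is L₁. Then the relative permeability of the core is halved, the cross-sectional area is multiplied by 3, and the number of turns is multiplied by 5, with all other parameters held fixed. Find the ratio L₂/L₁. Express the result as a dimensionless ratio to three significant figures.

L₂/L₁ = 37.5

For a solenoid, L ∝ μᵣN²A/ℓ.
L₂/L₁ = (0.5) × (3) × (5)^2 = 37.5.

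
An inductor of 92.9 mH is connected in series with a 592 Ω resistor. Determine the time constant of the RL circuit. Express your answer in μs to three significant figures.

τ ≈ 157 μs

τ = L/R = (9.290×10^-2 H)/(592 Ω) = 1.569×10^-4 s.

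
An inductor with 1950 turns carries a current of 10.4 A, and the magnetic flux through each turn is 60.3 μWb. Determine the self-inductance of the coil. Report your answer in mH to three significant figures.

Self-inductance is defined by L = NΦ_B/I (flux linkage over current).
L = (1950)(6.030×10^-5 Wb)/(10.4 A) = 1.131×10^-2 H.

L ≈ 11.3 mH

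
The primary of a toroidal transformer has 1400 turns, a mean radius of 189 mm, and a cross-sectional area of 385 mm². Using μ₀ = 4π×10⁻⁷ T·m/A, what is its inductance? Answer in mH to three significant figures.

L ≈ 0.799 mH

For a thin toroid, L = μ₀N²A/(2πR).
L = (4π×10⁻⁷)(1400)²(3.850×10^-4) / (2π×0.189 m) = 7.985×10^-4 H.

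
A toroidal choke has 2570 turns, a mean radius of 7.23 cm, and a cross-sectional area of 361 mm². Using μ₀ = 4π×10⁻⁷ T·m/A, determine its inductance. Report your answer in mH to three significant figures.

For a thin toroid, L = μ₀N²A/(2πR).
L = (4π×10⁻⁷)(2570)²(3.610×10^-4) / (2π×7.230×10^-2 m) = 6.596×10^-3 H.

L ≈ 6.60 mH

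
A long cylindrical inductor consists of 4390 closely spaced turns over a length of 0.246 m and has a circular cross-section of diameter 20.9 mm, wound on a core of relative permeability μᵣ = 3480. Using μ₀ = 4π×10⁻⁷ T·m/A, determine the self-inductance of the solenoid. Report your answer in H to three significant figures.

A = π(d/2)² = π(1.045×10^-2 m)² = 3.431×10^-4 m².
For a long solenoid, L = μ₀μᵣN²A/ℓ.
L = (4π×10⁻⁷)(3480)(4390)²(3.431×10^-4)/(0.246 m) = 117.5 H.

L ≈ 118 H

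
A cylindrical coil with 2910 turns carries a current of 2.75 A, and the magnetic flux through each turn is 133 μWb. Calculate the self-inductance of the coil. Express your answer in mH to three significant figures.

Self-inductance is defined by L = NΦ_B/I (flux linkage over current).
L = (2910)(1.330×10^-4 Wb)/(2.75 A) = 0.1407 H.

L ≈ 141 mH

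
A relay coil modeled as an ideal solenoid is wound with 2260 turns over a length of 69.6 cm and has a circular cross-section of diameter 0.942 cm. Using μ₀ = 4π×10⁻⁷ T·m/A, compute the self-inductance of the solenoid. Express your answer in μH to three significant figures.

A = π(d/2)² = π(4.710×10^-3 m)² = 6.969×10^-5 m².
For a long solenoid, L = μ₀N²A/ℓ.
L = (4π×10⁻⁷)(2260)²(6.969×10^-5)/(0.696 m) = 6.427×10^-4 H.

L ≈ 643 μH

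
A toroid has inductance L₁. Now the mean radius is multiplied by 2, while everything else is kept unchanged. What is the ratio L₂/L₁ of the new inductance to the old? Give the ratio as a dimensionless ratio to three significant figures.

For a toroid, L ∝ μᵣN²A/R.
L₂/L₁ = (2)^-1 = 0.500.

L₂/L₁ = 0.500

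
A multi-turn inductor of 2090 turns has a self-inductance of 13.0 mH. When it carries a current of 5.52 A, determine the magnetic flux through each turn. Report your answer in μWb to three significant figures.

From L = NΦ_B/I, the flux per turn is Φ_B = LI/N.
Φ_B = (1.300×10^-2 H)(5.52 A)/2090 = 3.433×10^-5 Wb.

Φ_B ≈ 34.3 μWb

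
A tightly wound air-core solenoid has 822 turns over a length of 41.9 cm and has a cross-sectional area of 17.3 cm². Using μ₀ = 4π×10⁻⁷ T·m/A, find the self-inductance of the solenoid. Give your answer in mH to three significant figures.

L ≈ 3.51 mH

A = 17.3 cm² = 1.730×10^-3 m².
For a long solenoid, L = μ₀N²A/ℓ.
L = (4π×10⁻⁷)(822)²(1.730×10^-3)/(0.419 m) = 3.506×10^-3 H.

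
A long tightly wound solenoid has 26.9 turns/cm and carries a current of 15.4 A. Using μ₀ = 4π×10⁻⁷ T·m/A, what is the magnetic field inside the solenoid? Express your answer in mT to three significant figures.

B ≈ 52.1 mT

Inside a long solenoid, B = μ₀nI.
B = (4π×10⁻⁷)(2.690×10^3 m⁻¹)(15.4 A) = 5.206×10^-2 T.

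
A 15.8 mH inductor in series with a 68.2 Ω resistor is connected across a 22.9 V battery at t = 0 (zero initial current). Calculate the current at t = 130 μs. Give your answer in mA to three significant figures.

τ = L/R = 1.580×10^-2/68.2 = 2.317×10^-4 s; final current I_∞ = ε/R = 22.9/68.2 = 0.3358 A.
I(t) = I_∞(1 − e^(−t/τ)) with t/τ = 0.561.
I = (0.3358)(1 − e^(−0.561)) = 0.1442 A.

I ≈ 144 mA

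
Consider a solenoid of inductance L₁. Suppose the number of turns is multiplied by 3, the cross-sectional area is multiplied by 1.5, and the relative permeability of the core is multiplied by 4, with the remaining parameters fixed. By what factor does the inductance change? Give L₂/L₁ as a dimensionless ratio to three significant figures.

L₂/L₁ = 54.0

For a solenoid, L ∝ μᵣN²A/ℓ.
L₂/L₁ = (3)^2 × (1.5) × (4) = 54.0.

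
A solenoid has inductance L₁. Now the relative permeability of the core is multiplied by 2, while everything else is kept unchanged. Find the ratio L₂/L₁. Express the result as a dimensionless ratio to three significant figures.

For a solenoid, L ∝ μᵣN²A/ℓ.
L₂/L₁ = (2) = 2.00.

L₂/L₁ = 2.00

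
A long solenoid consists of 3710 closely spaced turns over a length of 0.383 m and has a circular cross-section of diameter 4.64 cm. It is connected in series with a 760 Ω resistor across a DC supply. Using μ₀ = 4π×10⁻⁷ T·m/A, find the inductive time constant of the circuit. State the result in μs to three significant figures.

A = π(d/2)² = π(2.320×10^-2 m)² = 1.691×10^-3 m².
L = μ₀N²A/ℓ = (4π×10⁻⁷)(3710)²(1.691×10^-3)/(0.383) = 7.636×10^-2 H.
τ = L/R = (7.636×10^-2)/(760) = 1.0048×10^-4 s.

τ ≈ 100 μs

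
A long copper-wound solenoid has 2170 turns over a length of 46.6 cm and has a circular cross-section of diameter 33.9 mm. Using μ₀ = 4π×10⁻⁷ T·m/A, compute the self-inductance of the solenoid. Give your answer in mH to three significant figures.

A = π(d/2)² = π(1.695×10^-2 m)² = 9.026×10^-4 m².
For a long solenoid, L = μ₀N²A/ℓ.
L = (4π×10⁻⁷)(2170)²(9.026×10^-4)/(0.466 m) = 1.146×10^-2 H.

L ≈ 11.5 mH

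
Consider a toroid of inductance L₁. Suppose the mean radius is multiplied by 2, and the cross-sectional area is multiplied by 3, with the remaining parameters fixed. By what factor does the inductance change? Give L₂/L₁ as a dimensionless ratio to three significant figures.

L₂/L₁ = 1.50

For a toroid, L ∝ μᵣN²A/R.
L₂/L₁ = (2)^-1 × (3) = 1.50.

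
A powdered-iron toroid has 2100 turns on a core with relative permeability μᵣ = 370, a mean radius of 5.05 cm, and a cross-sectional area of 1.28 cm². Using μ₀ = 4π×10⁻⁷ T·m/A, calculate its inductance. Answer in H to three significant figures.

For a thin toroid, L = μ₀μᵣN²A/(2πR).
L = (4π×10⁻⁷)(370)(2100)²(1.280×10^-4) / (2π×5.050×10^-2 m) = 0.8272 H.

L ≈ 0.827 H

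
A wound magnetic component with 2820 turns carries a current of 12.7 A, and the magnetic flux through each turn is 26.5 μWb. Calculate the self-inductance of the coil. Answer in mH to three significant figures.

L ≈ 5.88 mH

Self-inductance is defined by L = NΦ_B/I (flux linkage over current).
L = (2820)(2.650×10^-5 Wb)/(12.7 A) = 5.884×10^-3 H.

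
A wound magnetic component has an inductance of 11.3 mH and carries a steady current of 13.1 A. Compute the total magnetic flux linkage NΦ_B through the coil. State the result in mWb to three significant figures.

NΦ_B ≈ 148 mWb

From L = NΦ_B/I, the flux linkage is NΦ_B = LI.
NΦ_B = (1.130×10^-2 H)(13.1 A) = 0.148 Wb.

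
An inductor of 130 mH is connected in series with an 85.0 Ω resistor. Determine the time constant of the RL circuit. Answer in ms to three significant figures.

τ ≈ 1.53 ms

τ = L/R = (0.13 H)/(85.0 Ω) = 1.529×10^-3 s.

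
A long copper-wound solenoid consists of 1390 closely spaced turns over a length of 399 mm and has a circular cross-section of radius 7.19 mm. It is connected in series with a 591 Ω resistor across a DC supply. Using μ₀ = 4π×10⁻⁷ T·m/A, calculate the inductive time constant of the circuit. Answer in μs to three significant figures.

A = πr² = π(7.190×10^-3 m)² = 1.624×10^-4 m².
L = μ₀N²A/ℓ = (4π×10⁻⁷)(1390)²(1.624×10^-4)/(0.399) = 9.883×10^-4 H.
τ = L/R = (9.883×10^-4)/(591) = 1.672×10^-6 s.

τ ≈ 1.67 μs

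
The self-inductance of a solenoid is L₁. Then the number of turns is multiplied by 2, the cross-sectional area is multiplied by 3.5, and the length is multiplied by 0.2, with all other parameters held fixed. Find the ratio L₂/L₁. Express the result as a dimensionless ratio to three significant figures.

For a solenoid, L ∝ μᵣN²A/ℓ.
L₂/L₁ = (2)^2 × (3.5) × (0.2)^-1 = 70.0.

L₂/L₁ = 70.0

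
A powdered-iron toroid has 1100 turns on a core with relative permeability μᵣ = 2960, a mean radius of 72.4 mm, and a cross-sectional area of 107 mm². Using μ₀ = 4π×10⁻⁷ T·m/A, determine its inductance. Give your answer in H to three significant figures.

L ≈ 1.06 H

For a thin toroid, L = μ₀μᵣN²A/(2πR).
L = (4π×10⁻⁷)(2960)(1100)²(1.070×10^-4) / (2π×7.240×10^-2 m) = 1.059 H.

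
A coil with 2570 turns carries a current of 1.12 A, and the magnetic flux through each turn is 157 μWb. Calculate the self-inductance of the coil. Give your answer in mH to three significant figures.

L ≈ 360 mH

Self-inductance is defined by L = NΦ_B/I (flux linkage over current).
L = (2570)(1.570×10^-4 Wb)/(1.12 A) = 0.3603 H.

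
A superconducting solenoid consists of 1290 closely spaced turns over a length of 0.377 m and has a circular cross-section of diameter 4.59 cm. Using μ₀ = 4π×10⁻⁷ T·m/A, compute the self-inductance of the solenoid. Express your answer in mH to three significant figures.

L ≈ 9.18 mH

A = π(d/2)² = π(2.295×10^-2 m)² = 1.6547×10^-3 m².
For a long solenoid, L = μ₀N²A/ℓ.
L = (4π×10⁻⁷)(1290)²(1.6547×10^-3)/(0.377 m) = 9.178×10^-3 H.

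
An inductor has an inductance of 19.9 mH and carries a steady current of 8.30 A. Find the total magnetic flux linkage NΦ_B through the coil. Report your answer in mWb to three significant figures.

NΦ_B ≈ 165 mWb

From L = NΦ_B/I, the flux linkage is NΦ_B = LI.
NΦ_B = (1.990×10^-2 H)(8.30 A) = 0.1652 Wb.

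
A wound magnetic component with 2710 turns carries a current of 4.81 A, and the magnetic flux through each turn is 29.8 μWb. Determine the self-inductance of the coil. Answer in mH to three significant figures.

L ≈ 16.8 mH

Self-inductance is defined by L = NΦ_B/I (flux linkage over current).
L = (2710)(2.980×10^-5 Wb)/(4.81 A) = 1.679×10^-2 H.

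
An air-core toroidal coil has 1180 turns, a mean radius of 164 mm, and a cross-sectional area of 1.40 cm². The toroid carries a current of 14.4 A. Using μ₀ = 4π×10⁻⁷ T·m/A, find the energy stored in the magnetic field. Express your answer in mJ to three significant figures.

L = μ₀N²A/(2πR) = (4π×10⁻⁷)(1180)²(1.400×10^-4)/(2π×0.164) = 2.377×10^-4 H.
U = ½LI² = ½(2.377×10^-4)(14.4)² = 2.4648×10^-2 J.

U ≈ 24.6 mJ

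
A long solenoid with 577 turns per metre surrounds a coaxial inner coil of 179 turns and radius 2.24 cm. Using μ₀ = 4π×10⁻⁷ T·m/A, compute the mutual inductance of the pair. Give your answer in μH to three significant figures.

The outer solenoid produces a uniform field B₁ = μ₀n₁I₁ across the inner coil,
so the flux linkage is N₂Φ = N₂B₁A₂ = μ₀n₁N₂A₂·I₁, giving M = μ₀n₁N₂A₂.
A₂ = πr² = π(2.240×10^-2 m)² = 1.576×10^-3 m².
M = (4π×10⁻⁷)(577)(179)(1.576×10^-3) = 2.046×10^-4 H.

M ≈ 205 μH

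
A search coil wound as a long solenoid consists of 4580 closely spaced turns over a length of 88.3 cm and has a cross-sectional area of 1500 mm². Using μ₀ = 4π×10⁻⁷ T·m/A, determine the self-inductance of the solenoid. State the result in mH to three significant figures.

L ≈ 44.8 mH

A = 1500 mm² = 1.500×10^-3 m².
For a long solenoid, L = μ₀N²A/ℓ.
L = (4π×10⁻⁷)(4580)²(1.500×10^-3)/(0.883 m) = 4.478×10^-2 H.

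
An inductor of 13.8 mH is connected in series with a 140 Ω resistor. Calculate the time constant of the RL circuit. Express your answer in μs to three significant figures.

τ = L/R = (1.380×10^-2 H)/(140 Ω) = 9.857×10^-5 s.

τ ≈ 98.6 μs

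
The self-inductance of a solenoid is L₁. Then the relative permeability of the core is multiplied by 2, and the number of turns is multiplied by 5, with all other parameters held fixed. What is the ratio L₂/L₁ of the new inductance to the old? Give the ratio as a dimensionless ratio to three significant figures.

For a solenoid, L ∝ μᵣN²A/ℓ.
L₂/L₁ = (2) × (5)^2 = 50.0.

L₂/L₁ = 50.0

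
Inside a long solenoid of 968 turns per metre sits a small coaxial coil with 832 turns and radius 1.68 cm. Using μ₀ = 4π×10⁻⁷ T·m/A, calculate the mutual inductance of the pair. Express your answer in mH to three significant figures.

M ≈ 0.897 mH

The outer solenoid produces a uniform field B₁ = μ₀n₁I₁ across the inner coil,
so the flux linkage is N₂Φ = N₂B₁A₂ = μ₀n₁N₂A₂·I₁, giving M = μ₀n₁N₂A₂.
A₂ = πr² = π(1.680×10^-2 m)² = 8.867×10^-4 m².
M = (4π×10⁻⁷)(968)(832)(8.867×10^-4) = 8.974×10^-4 H.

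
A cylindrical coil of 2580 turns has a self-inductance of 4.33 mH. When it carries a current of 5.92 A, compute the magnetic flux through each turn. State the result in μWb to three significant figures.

Φ_B ≈ 9.94 μWb

From L = NΦ_B/I, the flux per turn is Φ_B = LI/N.
Φ_B = (4.330×10^-3 H)(5.92 A)/2580 = 9.936×10^-6 Wb.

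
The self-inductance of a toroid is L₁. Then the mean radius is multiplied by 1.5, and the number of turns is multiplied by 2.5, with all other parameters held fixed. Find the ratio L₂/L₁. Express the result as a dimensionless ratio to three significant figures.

L₂/L₁ = 4.17

For a toroid, L ∝ μᵣN²A/R.
L₂/L₁ = (1.5)^-1 × (2.5)^2 = 4.17.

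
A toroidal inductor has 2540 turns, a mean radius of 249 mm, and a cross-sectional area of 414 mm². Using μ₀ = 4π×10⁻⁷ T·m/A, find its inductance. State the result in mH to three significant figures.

For a thin toroid, L = μ₀N²A/(2πR).
L = (4π×10⁻⁷)(2540)²(4.140×10^-4) / (2π×0.249 m) = 2.145×10^-3 H.

L ≈ 2.15 mH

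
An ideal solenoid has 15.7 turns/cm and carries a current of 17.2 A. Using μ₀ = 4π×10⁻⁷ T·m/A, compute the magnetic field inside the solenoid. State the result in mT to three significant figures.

B ≈ 33.9 mT

Inside a long solenoid, B = μ₀nI.
B = (4π×10⁻⁷)(1.570×10^3 m⁻¹)(17.2 A) = 3.393×10^-2 T.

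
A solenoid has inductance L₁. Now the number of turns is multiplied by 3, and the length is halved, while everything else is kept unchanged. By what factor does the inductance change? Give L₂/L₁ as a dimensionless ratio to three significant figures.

L₂/L₁ = 18.0

For a solenoid, L ∝ μᵣN²A/ℓ.
L₂/L₁ = (3)^2 × (0.5)^-1 = 18.0.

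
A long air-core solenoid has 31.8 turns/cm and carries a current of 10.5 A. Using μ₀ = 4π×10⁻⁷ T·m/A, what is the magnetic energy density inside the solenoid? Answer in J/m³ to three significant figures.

B = μ₀nI = (4π×10⁻⁷)(3.180×10^3)(10.5) = 4.196×10^-2 T.
u = B²/(2μ₀) = (4.196×10^-2)²/(2×4π×10⁻⁷) = 700.5 J/m³.

u ≈ 701 J/m³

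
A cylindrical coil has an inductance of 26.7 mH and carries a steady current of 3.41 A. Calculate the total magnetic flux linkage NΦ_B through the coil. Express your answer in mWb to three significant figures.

From L = NΦ_B/I, the flux linkage is NΦ_B = LI.
NΦ_B = (2.670×10^-2 H)(3.41 A) = 9.1047×10^-2 Wb.

NΦ_B ≈ 91.0 mWb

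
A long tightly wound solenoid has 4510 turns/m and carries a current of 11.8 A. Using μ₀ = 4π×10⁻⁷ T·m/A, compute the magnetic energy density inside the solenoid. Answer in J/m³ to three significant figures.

B = μ₀nI = (4π×10⁻⁷)(4.510×10^3)(11.8) = 6.688×10^-2 T.
u = B²/(2μ₀) = (6.688×10^-2)²/(2×4π×10⁻⁷) = 1.779×10^3 J/m³.

u ≈ 1780 J/m³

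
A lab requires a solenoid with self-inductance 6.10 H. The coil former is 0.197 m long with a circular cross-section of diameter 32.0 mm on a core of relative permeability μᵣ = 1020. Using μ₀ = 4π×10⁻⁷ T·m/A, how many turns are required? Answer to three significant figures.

N ≈ 1080 turns

A = π(d/2)² = π(1.600×10^-2 m)² = 8.042×10^-4 m².
From L = μ₀μᵣN²A/ℓ, N = √(Lℓ / (μ₀μᵣA)).
N = √[(6.1)(0.197) / ((4π×10⁻⁷)(1020)×8.042×10^-4)] = √(1.166×10^6) ≈ 1079.7.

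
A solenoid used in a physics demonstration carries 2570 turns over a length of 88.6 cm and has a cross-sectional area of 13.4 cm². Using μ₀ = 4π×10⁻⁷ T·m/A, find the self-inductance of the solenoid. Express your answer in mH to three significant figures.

A = 13.4 cm² = 1.340×10^-3 m².
For a long solenoid, L = μ₀N²A/ℓ.
L = (4π×10⁻⁷)(2570)²(1.340×10^-3)/(0.886 m) = 1.255×10^-2 H.

L ≈ 12.6 mH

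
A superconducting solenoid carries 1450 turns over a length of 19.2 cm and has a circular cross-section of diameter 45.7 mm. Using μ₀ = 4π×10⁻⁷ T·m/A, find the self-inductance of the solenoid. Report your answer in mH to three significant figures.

L ≈ 22.6 mH

A = π(d/2)² = π(2.285×10^-2 m)² = 1.640×10^-3 m².
For a long solenoid, L = μ₀N²A/ℓ.
L = (4π×10⁻⁷)(1450)²(1.640×10^-3)/(0.192 m) = 2.257×10^-2 H.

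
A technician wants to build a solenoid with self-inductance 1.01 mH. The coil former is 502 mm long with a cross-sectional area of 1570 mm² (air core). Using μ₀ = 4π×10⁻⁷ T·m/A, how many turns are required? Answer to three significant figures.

A = 1570 mm² = 1.570×10^-3 m².
From L = μ₀N²A/ℓ, N = √(Lℓ / (μ₀A)).
N = √[(1.010×10^-3)(0.502) / ((4π×10⁻⁷)×1.570×10^-3)] = √(2.570×10^5) ≈ 506.9.

N ≈ 507 turns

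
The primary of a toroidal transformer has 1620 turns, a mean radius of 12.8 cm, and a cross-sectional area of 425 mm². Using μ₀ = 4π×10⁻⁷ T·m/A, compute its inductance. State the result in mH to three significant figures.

For a thin toroid, L = μ₀N²A/(2πR).
L = (4π×10⁻⁷)(1620)²(4.250×10^-4) / (2π×0.128 m) = 1.743×10^-3 H.

L ≈ 1.74 mH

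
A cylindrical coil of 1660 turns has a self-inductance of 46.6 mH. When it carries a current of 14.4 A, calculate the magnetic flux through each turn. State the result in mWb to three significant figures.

From L = NΦ_B/I, the flux per turn is Φ_B = LI/N.
Φ_B = (4.660×10^-2 H)(14.4 A)/1660 = 4.042×10^-4 Wb.

Φ_B ≈ 0.404 mWb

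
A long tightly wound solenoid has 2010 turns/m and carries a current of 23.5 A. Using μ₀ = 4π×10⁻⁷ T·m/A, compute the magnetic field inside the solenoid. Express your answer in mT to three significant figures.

B ≈ 59.4 mT

Inside a long solenoid, B = μ₀nI.
B = (4π×10⁻⁷)(2.010×10^3 m⁻¹)(23.5 A) = 5.936×10^-2 T.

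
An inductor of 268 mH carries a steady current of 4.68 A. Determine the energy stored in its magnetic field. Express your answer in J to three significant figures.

Stored magnetic energy: U = ½LI².
U = ½(0.268 H)(4.68 A)² = 2.9349 J.

U ≈ 2.93 J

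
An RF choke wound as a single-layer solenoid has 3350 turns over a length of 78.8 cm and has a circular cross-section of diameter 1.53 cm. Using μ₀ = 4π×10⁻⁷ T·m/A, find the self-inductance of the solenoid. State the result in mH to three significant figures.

A = π(d/2)² = π(7.650×10^-3 m)² = 1.839×10^-4 m².
For a long solenoid, L = μ₀N²A/ℓ.
L = (4π×10⁻⁷)(3350)²(1.839×10^-4)/(0.788 m) = 3.290×10^-3 H.

L ≈ 3.29 mH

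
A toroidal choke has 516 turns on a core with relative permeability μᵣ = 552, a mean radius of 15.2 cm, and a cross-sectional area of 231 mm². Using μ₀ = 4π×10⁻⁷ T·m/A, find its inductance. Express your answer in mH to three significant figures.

L ≈ 44.7 mH

For a thin toroid, L = μ₀μᵣN²A/(2πR).
L = (4π×10⁻⁷)(552)(516)²(2.310×10^-4) / (2π×0.152 m) = 4.467×10^-2 H.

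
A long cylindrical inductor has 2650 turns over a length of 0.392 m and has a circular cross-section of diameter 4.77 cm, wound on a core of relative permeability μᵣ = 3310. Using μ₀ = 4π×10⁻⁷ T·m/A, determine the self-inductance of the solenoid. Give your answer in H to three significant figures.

A = π(d/2)² = π(2.385×10^-2 m)² = 1.787×10^-3 m².
For a long solenoid, L = μ₀μᵣN²A/ℓ.
L = (4π×10⁻⁷)(3310)(2650)²(1.787×10^-3)/(0.392 m) = 133.2 H.

L ≈ 133 H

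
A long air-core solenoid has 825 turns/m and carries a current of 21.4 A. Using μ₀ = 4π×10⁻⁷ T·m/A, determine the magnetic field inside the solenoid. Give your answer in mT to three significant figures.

Inside a long solenoid, B = μ₀nI.
B = (4π×10⁻⁷)(825 m⁻¹)(21.4 A) = 2.219×10^-2 T.

B ≈ 22.2 mT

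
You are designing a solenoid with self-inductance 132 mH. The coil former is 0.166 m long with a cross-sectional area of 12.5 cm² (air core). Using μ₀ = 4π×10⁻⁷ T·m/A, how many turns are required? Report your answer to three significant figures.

A = 12.5 cm² = 1.250×10^-3 m².
From L = μ₀N²A/ℓ, N = √(Lℓ / (μ₀A)).
N = √[(0.132)(0.166) / ((4π×10⁻⁷)×1.250×10^-3)] = √(1.39496×10^7) ≈ 3734.9.

N ≈ 3730 turns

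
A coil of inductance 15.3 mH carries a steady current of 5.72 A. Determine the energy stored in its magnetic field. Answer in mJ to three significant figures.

U ≈ 250 mJ

Stored magnetic energy: U = ½LI².
U = ½(1.530×10^-2 H)(5.72 A)² = 0.2503 J.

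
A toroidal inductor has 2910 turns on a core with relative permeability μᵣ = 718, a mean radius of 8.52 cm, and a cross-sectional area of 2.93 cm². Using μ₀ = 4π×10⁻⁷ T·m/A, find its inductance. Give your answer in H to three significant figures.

L ≈ 4.18 H

For a thin toroid, L = μ₀μᵣN²A/(2πR).
L = (4π×10⁻⁷)(718)(2910)²(2.930×10^-4) / (2π×8.520×10^-2 m) = 4.182 H.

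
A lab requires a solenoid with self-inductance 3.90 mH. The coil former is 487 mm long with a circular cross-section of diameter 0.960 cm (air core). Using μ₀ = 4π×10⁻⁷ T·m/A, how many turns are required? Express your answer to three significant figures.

A = π(d/2)² = π(4.800×10^-3 m)² = 7.238×10^-5 m².
From L = μ₀N²A/ℓ, N = √(Lℓ / (μ₀A)).
N = √[(3.900×10^-3)(0.487) / ((4π×10⁻⁷)×7.238×10^-5)] = √(2.088×10^7) ≈ 4569.6.

N ≈ 4570 turns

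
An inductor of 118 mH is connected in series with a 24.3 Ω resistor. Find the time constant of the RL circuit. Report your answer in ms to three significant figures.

τ = L/R = (0.118 H)/(24.3 Ω) = 4.856×10^-3 s.

τ ≈ 4.86 ms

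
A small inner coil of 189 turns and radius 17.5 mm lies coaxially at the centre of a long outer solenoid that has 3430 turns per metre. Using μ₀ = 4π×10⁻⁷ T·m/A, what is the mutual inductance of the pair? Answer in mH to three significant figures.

M ≈ 0.784 mH

The outer solenoid produces a uniform field B₁ = μ₀n₁I₁ across the inner coil,
so the flux linkage is N₂Φ = N₂B₁A₂ = μ₀n₁N₂A₂·I₁, giving M = μ₀n₁N₂A₂.
A₂ = πr² = π(1.750×10^-2 m)² = 9.621×10^-4 m².
M = (4π×10⁻⁷)(3430)(189)(9.621×10^-4) = 7.838×10^-4 H.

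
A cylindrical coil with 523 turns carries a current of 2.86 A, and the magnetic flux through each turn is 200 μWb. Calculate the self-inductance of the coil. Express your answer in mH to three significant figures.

Self-inductance is defined by L = NΦ_B/I (flux linkage over current).
L = (523)(2.000×10^-4 Wb)/(2.86 A) = 3.657×10^-2 H.

L ≈ 36.6 mH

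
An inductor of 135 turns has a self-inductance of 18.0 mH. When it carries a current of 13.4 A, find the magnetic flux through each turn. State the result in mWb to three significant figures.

From L = NΦ_B/I, the flux per turn is Φ_B = LI/N.
Φ_B = (1.800×10^-2 H)(13.4 A)/135 = 1.787×10^-3 Wb.

Φ_B ≈ 1.79 mWb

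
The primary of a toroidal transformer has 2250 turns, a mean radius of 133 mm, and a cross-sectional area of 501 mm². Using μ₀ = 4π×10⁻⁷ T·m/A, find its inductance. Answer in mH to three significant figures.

L ≈ 3.81 mH

For a thin toroid, L = μ₀N²A/(2πR).
L = (4π×10⁻⁷)(2250)²(5.010×10^-4) / (2π×0.133 m) = 3.814×10^-3 H.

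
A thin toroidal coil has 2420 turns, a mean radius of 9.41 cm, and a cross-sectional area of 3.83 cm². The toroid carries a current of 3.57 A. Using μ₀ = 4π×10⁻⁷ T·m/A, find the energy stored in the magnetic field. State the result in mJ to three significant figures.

L = μ₀N²A/(2πR) = (4π×10⁻⁷)(2420)²(3.830×10^-4)/(2π×9.410×10^-2) = 4.767×10^-3 H.
U = ½LI² = ½(4.767×10^-3)(3.57)² = 3.038×10^-2 J.

U ≈ 30.4 mJ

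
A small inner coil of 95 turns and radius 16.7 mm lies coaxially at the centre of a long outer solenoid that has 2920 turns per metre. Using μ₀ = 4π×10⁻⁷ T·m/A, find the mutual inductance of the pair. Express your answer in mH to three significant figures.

M ≈ 0.305 mH

The outer solenoid produces a uniform field B₁ = μ₀n₁I₁ across the inner coil,
so the flux linkage is N₂Φ = N₂B₁A₂ = μ₀n₁N₂A₂·I₁, giving M = μ₀n₁N₂A₂.
A₂ = πr² = π(1.670×10^-2 m)² = 8.762×10^-4 m².
M = (4π×10⁻⁷)(2920)(95)(8.762×10^-4) = 3.054×10^-4 H.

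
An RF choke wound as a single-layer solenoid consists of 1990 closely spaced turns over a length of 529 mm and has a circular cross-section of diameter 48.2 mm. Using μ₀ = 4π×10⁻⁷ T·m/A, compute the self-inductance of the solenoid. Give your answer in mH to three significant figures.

A = π(d/2)² = π(2.410×10^-2 m)² = 1.8247×10^-3 m².
For a long solenoid, L = μ₀N²A/ℓ.
L = (4π×10⁻⁷)(1990)²(1.8247×10^-3)/(0.529 m) = 1.717×10^-2 H.

L ≈ 17.2 mH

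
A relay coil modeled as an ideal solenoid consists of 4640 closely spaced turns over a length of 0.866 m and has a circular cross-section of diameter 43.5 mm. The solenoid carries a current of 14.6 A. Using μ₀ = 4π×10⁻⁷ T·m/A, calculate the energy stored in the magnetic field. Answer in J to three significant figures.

A = π(d/2)² = π(2.175×10^-2 m)² = 1.486×10^-3 m².
L = μ₀N²A/ℓ = (4π×10⁻⁷)(4640)²(1.486×10^-3)/(0.866) = 4.643×10^-2 H.
U = ½LI² = ½(4.643×10^-2)(14.6)² = 4.948 J.

U ≈ 4.95 J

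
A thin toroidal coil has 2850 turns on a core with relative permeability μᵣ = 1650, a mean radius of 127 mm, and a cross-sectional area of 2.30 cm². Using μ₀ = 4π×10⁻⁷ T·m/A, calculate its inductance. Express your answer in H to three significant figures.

L ≈ 4.85 H

For a thin toroid, L = μ₀μᵣN²A/(2πR).
L = (4π×10⁻⁷)(1650)(2850)²(2.300×10^-4) / (2π×0.127 m) = 4.854 H.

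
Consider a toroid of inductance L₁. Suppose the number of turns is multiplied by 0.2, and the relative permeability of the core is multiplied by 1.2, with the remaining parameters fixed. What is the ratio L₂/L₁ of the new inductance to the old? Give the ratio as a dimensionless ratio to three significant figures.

For a toroid, L ∝ μᵣN²A/R.
L₂/L₁ = (0.2)^2 × (1.2) = 0.0480.

L₂/L₁ = 0.0480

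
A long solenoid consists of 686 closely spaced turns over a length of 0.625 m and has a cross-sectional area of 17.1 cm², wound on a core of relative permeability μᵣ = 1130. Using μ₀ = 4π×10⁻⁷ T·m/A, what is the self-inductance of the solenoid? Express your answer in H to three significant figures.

L ≈ 1.83 H

A = 17.1 cm² = 1.710×10^-3 m².
For a long solenoid, L = μ₀μᵣN²A/ℓ.
L = (4π×10⁻⁷)(1130)(686)²(1.710×10^-3)/(0.625 m) = 1.828 H.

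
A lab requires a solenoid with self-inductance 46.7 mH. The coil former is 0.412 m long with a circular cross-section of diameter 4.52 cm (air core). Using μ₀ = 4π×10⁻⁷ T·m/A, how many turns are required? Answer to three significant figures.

N ≈ 3090 turns

A = π(d/2)² = π(2.260×10^-2 m)² = 1.6046×10^-3 m².
From L = μ₀N²A/ℓ, N = √(Lℓ / (μ₀A)).
N = √[(4.670×10^-2)(0.412) / ((4π×10⁻⁷)×1.6046×10^-3)] = √(9.542×10^6) ≈ 3089.0.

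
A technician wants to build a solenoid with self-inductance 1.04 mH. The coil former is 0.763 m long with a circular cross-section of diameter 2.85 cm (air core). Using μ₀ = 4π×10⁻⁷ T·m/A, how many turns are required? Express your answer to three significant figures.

A = π(d/2)² = π(1.425×10^-2 m)² = 6.379×10^-4 m².
From L = μ₀N²A/ℓ, N = √(Lℓ / (μ₀A)).
N = √[(1.040×10^-3)(0.763) / ((4π×10⁻⁷)×6.379×10^-4)] = √(9.898×10^5) ≈ 994.9.

N ≈ 995 turns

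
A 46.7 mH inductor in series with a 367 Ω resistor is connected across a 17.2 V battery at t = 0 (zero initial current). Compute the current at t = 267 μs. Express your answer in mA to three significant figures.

I ≈ 41.1 mA

τ = L/R = 4.670×10^-2/367 = 1.272×10^-4 s; final current I_∞ = ε/R = 17.2/367 = 4.687×10^-2 A.
I(t) = I_∞(1 − e^(−t/τ)) with t/τ = 2.098.
I = (4.687×10^-2)(1 − e^(−2.098)) = 4.112×10^-2 A.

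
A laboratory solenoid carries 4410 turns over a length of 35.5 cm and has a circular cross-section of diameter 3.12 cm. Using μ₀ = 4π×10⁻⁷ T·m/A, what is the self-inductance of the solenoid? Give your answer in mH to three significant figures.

L ≈ 52.6 mH

A = π(d/2)² = π(1.560×10^-2 m)² = 7.645×10^-4 m².
For a long solenoid, L = μ₀N²A/ℓ.
L = (4π×10⁻⁷)(4410)²(7.645×10^-4)/(0.355 m) = 5.263×10^-2 H.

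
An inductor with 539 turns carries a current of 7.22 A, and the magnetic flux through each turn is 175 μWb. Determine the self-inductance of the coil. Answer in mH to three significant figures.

L ≈ 13.1 mH

Self-inductance is defined by L = NΦ_B/I (flux linkage over current).
L = (539)(1.750×10^-4 Wb)/(7.22 A) = 1.306×10^-2 H.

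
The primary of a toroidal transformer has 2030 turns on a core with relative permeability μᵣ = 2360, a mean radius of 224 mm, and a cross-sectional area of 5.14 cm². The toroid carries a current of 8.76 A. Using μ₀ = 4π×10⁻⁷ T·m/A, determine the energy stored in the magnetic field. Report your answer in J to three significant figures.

L = μ₀μᵣN²A/(2πR) = (4π×10⁻⁷)(2360)(2030)²(5.140×10^-4)/(2π×0.224) = 4.463 H.
U = ½LI² = ½(4.463)(8.76)² = 171.2 J.

U ≈ 171 J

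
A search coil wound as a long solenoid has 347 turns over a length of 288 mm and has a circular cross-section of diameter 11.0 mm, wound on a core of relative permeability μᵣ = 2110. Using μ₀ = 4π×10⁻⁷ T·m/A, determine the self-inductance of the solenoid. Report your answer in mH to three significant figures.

L ≈ 105 mH

A = π(d/2)² = π(5.500×10^-3 m)² = 9.503×10^-5 m².
For a long solenoid, L = μ₀μᵣN²A/ℓ.
L = (4π×10⁻⁷)(2110)(347)²(9.503×10^-5)/(0.288 m) = 0.1053 H.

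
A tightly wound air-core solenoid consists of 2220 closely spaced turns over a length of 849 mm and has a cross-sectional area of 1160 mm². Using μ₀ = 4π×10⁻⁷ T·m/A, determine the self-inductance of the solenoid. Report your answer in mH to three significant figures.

L ≈ 8.46 mH

A = 1160 mm² = 1.160×10^-3 m².
For a long solenoid, L = μ₀N²A/ℓ.
L = (4π×10⁻⁷)(2220)²(1.160×10^-3)/(0.849 m) = 8.462×10^-3 H.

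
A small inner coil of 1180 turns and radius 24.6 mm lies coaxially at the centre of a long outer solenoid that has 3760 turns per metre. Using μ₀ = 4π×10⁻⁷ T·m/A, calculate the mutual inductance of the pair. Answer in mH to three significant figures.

M ≈ 10.6 mH

The outer solenoid produces a uniform field B₁ = μ₀n₁I₁ across the inner coil,
so the flux linkage is N₂Φ = N₂B₁A₂ = μ₀n₁N₂A₂·I₁, giving M = μ₀n₁N₂A₂.
A₂ = πr² = π(2.460×10^-2 m)² = 1.901×10^-3 m².
M = (4π×10⁻⁷)(3760)(1180)(1.901×10^-3) = 1.060×10^-2 H.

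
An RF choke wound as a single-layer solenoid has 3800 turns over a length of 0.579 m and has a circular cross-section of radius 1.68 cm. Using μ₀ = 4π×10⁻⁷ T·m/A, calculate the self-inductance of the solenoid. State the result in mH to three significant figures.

A = πr² = π(1.680×10^-2 m)² = 8.867×10^-4 m².
For a long solenoid, L = μ₀N²A/ℓ.
L = (4π×10⁻⁷)(3800)²(8.867×10^-4)/(0.579 m) = 2.779×10^-2 H.

L ≈ 27.8 mH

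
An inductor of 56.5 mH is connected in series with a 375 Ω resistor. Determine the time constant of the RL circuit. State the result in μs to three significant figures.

τ ≈ 151 μs

τ = L/R = (5.650×10^-2 H)/(375 Ω) = 1.507×10^-4 s.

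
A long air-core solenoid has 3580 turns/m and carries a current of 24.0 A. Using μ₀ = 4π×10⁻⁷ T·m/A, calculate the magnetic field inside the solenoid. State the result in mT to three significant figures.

Inside a long solenoid, B = μ₀nI.
B = (4π×10⁻⁷)(3.580×10^3 m⁻¹)(24.0 A) = 0.108 T.

B ≈ 108 mT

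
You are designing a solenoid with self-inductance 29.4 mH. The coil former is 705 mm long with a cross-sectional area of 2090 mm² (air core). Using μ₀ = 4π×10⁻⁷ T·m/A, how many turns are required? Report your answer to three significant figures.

A = 2090 mm² = 2.090×10^-3 m².
From L = μ₀N²A/ℓ, N = √(Lℓ / (μ₀A)).
N = √[(2.940×10^-2)(0.705) / ((4π×10⁻⁷)×2.090×10^-3)] = √(7.892×10^6) ≈ 2809.2.

N ≈ 2810 turns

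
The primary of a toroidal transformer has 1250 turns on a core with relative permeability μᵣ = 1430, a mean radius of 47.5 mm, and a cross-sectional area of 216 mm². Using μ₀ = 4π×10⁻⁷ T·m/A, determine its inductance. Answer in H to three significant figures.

L ≈ 2.03 H

For a thin toroid, L = μ₀μᵣN²A/(2πR).
L = (4π×10⁻⁷)(1430)(1250)²(2.160×10^-4) / (2π×4.750×10^-2 m) = 2.032 H.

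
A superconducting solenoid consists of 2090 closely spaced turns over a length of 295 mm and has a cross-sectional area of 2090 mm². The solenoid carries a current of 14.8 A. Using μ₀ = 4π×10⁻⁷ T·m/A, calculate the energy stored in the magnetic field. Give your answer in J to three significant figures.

A = 2090 mm² = 2.090×10^-3 m².
L = μ₀N²A/ℓ = (4π×10⁻⁷)(2090)²(2.090×10^-3)/(0.295) = 3.889×10^-2 H.
U = ½LI² = ½(3.889×10^-2)(14.8)² = 4.259 J.

U ≈ 4.26 J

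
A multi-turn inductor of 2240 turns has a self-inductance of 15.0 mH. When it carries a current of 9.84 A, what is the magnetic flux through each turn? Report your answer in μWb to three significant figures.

From L = NΦ_B/I, the flux per turn is Φ_B = LI/N.
Φ_B = (1.500×10^-2 H)(9.84 A)/2240 = 6.589×10^-5 Wb.

Φ_B ≈ 65.9 μWb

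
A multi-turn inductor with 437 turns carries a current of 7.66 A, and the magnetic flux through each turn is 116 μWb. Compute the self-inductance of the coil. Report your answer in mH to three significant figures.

Self-inductance is defined by L = NΦ_B/I (flux linkage over current).
L = (437)(1.160×10^-4 Wb)/(7.66 A) = 6.618×10^-3 H.

L ≈ 6.62 mH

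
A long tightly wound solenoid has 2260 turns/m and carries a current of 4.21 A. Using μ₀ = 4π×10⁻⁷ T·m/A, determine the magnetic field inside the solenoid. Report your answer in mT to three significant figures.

Inside a long solenoid, B = μ₀nI.
B = (4π×10⁻⁷)(2.260×10^3 m⁻¹)(4.21 A) = 1.196×10^-2 T.

B ≈ 12.0 mT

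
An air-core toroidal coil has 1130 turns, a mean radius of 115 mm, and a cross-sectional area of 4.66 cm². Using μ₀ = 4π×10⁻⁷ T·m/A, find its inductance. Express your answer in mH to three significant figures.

For a thin toroid, L = μ₀N²A/(2πR).
L = (4π×10⁻⁷)(1130)²(4.660×10^-4) / (2π×0.115 m) = 1.0348×10^-3 H.

L ≈ 1.03 mH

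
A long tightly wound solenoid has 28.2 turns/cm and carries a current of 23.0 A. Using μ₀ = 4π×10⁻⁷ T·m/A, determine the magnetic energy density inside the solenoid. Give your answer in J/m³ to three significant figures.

B = μ₀nI = (4π×10⁻⁷)(2.820×10^3)(23.0) = 8.151×10^-2 T.
u = B²/(2μ₀) = (8.151×10^-2)²/(2×4π×10⁻⁷) = 2.643×10^3 J/m³.

u ≈ 2640 J/m³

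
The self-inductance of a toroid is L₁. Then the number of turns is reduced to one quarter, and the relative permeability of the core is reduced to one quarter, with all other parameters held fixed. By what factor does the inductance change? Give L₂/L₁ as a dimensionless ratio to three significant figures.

L₂/L₁ = 0.0156

For a toroid, L ∝ μᵣN²A/R.
L₂/L₁ = (0.25)^2 × (0.25) = 0.0156.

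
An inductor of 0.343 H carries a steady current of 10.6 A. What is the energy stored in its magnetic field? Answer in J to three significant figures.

Stored magnetic energy: U = ½LI².
U = ½(0.343 H)(10.6 A)² = 19.27 J.

U ≈ 19.3 J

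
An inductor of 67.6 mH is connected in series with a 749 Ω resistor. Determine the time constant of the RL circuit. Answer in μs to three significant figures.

τ = L/R = (6.760×10^-2 H)/(749 Ω) = 9.025×10^-5 s.

τ ≈ 90.3 μs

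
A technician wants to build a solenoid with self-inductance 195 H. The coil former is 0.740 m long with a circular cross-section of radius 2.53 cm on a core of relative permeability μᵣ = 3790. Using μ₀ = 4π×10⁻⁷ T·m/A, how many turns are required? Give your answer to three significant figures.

A = πr² = π(2.530×10^-2 m)² = 2.011×10^-3 m².
From L = μ₀μᵣN²A/ℓ, N = √(Lℓ / (μ₀μᵣA)).
N = √[(195)(0.74) / ((4π×10⁻⁷)(3790)×2.011×10^-3)] = √(1.507×10^7) ≈ 3881.6.

N ≈ 3880 turns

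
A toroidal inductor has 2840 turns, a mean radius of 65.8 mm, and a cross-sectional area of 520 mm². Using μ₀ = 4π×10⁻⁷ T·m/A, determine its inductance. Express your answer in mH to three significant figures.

L ≈ 12.7 mH

For a thin toroid, L = μ₀N²A/(2πR).
L = (4π×10⁻⁷)(2840)²(5.200×10^-4) / (2π×6.580×10^-2 m) = 1.2748×10^-2 H.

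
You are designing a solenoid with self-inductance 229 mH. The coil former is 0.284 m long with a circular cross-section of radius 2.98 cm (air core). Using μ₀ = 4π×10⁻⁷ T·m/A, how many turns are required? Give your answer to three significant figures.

A = πr² = π(2.980×10^-2 m)² = 2.790×10^-3 m².
From L = μ₀N²A/ℓ, N = √(Lℓ / (μ₀A)).
N = √[(0.229)(0.284) / ((4π×10⁻⁷)×2.790×10^-3)] = √(1.855×10^7) ≈ 4307.1.

N ≈ 4310 turns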